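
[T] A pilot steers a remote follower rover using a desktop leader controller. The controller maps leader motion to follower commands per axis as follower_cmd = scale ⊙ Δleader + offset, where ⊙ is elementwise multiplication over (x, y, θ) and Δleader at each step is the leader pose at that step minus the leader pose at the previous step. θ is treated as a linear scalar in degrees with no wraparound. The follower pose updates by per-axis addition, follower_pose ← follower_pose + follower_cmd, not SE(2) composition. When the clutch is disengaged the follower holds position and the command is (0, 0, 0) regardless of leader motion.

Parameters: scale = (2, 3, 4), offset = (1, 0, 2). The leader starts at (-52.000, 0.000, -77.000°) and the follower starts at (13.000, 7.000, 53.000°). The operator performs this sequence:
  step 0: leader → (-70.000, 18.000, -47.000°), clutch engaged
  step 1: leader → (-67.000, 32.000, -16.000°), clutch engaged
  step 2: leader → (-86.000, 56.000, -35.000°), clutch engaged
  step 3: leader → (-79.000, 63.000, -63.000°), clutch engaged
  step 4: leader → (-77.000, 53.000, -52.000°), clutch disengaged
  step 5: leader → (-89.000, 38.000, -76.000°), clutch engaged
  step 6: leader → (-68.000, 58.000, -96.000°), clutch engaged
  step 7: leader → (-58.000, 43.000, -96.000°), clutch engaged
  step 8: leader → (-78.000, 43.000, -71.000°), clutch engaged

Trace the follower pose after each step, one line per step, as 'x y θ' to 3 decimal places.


-22.000 61.000 175.000
-15.000 103.000 301.000
-52.000 175.000 227.000
-37.000 196.000 117.000
-37.000 196.000 117.000
-60.000 151.000 23.000
-17.000 211.000 -55.000
4.000 166.000 -53.000
-35.000 166.000 49.000

step 0: Δleader=(-18.000, 18.000, 30.000°), engaged; cmd=(-35.000, 54.000, 122.000°) → follower=(-22.000, 61.000, 175.000°)
step 1: Δleader=(3.000, 14.000, 31.000°), engaged; cmd=(7.000, 42.000, 126.000°) → follower=(-15.000, 103.000, 301.000°)
step 2: Δleader=(-19.000, 24.000, -19.000°), engaged; cmd=(-37.000, 72.000, -74.000°) → follower=(-52.000, 175.000, 227.000°)
step 3: Δleader=(7.000, 7.000, -28.000°), engaged; cmd=(15.000, 21.000, -110.000°) → follower=(-37.000, 196.000, 117.000°)
step 4: Δleader=(2.000, -10.000, 11.000°), disengaged; cmd=(0,0,0) → follower holds at (-37.000, 196.000, 117.000°)
step 5: Δleader=(-12.000, -15.000, -24.000°), engaged; cmd=(-23.000, -45.000, -94.000°) → follower=(-60.000, 151.000, 23.000°)
step 6: Δleader=(21.000, 20.000, -20.000°), engaged; cmd=(43.000, 60.000, -78.000°) → follower=(-17.000, 211.000, -55.000°)
step 7: Δleader=(10.000, -15.000, 0.000°), engaged; cmd=(21.000, -45.000, 2.000°) → follower=(4.000, 166.000, -53.000°)
step 8: Δleader=(-20.000, 0.000, 25.000°), engaged; cmd=(-39.000, 0.000, 102.000°) → follower=(-35.000, 166.000, 49.000°)


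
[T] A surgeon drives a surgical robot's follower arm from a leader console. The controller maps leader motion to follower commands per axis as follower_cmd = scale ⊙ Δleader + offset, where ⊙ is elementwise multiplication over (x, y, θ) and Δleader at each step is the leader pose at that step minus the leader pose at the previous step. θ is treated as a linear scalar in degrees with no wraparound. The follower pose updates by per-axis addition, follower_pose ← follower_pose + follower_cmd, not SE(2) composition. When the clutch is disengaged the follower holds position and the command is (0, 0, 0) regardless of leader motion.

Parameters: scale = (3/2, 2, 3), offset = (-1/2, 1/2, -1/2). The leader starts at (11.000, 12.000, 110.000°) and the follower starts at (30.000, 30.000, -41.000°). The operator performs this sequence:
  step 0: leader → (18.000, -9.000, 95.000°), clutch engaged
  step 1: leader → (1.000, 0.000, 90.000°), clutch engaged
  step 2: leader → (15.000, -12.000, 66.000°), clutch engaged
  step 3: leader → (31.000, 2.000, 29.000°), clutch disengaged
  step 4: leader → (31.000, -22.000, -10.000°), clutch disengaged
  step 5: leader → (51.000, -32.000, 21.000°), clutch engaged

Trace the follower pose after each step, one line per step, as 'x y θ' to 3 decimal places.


40.000 -11.500 -86.500
14.000 7.000 -102.000
34.500 -16.500 -174.500
34.500 -16.500 -174.500
34.500 -16.500 -174.500
64.000 -36.000 -82.000

step 0: Δleader=(7.000, -21.000, -15.000°), engaged; cmd=(10.000, -41.500, -45.500°) → follower=(40.000, -11.500, -86.500°)
step 1: Δleader=(-17.000, 9.000, -5.000°), engaged; cmd=(-26.000, 18.500, -15.500°) → follower=(14.000, 7.000, -102.000°)
step 2: Δleader=(14.000, -12.000, -24.000°), engaged; cmd=(20.500, -23.500, -72.500°) → follower=(34.500, -16.500, -174.500°)
step 3: Δleader=(16.000, 14.000, -37.000°), disengaged; cmd=(0,0,0) → follower holds at (34.500, -16.500, -174.500°)
step 4: Δleader=(0.000, -24.000, -39.000°), disengaged; cmd=(0,0,0) → follower holds at (34.500, -16.500, -174.500°)
step 5: Δleader=(20.000, -10.000, 31.000°), engaged; cmd=(29.500, -19.500, 92.500°) → follower=(64.000, -36.000, -82.000°)


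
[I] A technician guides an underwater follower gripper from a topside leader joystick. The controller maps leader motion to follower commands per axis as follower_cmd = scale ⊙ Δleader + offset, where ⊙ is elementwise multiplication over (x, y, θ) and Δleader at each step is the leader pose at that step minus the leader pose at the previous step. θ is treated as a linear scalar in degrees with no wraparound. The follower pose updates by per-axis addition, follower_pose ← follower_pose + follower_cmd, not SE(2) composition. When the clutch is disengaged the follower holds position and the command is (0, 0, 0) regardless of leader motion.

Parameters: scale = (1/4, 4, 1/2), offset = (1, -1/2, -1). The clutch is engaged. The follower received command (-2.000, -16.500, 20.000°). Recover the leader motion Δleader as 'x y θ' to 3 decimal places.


-12.000 -4.000 42.000

axis x: (-2.000 − 1) / (1/4) = -12.000
axis y: (-16.500 − -1/2) / (4) = -4.000
axis θ: (20.000 − -1) / (1/2) = 42.000


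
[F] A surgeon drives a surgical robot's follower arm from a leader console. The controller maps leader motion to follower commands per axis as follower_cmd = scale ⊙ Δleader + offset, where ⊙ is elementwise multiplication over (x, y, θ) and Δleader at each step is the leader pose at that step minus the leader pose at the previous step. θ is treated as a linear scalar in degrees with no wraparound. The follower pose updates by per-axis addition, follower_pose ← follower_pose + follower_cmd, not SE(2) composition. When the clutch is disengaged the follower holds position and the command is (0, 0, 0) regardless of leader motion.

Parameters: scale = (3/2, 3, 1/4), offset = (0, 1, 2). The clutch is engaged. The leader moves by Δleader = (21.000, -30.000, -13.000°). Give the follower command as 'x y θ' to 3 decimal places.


axis x: 3/2·21.000 + 0 = 31.500
axis y: 3·-30.000 + 1 = -89.000
axis θ: 1/4·-13.000 + 2 = -1.250

31.500 -89.000 -1.250


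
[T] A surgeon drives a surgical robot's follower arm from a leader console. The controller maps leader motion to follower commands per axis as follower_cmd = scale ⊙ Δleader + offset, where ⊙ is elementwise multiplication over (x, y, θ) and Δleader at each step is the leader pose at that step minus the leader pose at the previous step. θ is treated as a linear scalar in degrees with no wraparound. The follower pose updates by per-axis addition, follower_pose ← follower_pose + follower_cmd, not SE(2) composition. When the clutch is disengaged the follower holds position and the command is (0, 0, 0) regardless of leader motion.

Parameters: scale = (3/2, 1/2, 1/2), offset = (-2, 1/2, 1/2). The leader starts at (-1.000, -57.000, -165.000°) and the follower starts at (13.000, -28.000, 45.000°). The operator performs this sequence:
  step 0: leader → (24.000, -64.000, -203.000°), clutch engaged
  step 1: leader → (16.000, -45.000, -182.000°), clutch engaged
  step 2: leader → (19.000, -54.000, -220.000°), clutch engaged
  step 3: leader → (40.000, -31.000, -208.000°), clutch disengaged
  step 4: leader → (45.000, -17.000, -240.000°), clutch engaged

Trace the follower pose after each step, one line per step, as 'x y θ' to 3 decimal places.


step 0: Δleader=(25.000, -7.000, -38.000°), engaged; cmd=(35.500, -3.000, -18.500°) → follower=(48.500, -31.000, 26.500°)
step 1: Δleader=(-8.000, 19.000, 21.000°), engaged; cmd=(-14.000, 10.000, 11.000°) → follower=(34.500, -21.000, 37.500°)
step 2: Δleader=(3.000, -9.000, -38.000°), engaged; cmd=(2.500, -4.000, -18.500°) → follower=(37.000, -25.000, 19.000°)
step 3: Δleader=(21.000, 23.000, 12.000°), disengaged; cmd=(0,0,0) → follower holds at (37.000, -25.000, 19.000°)
step 4: Δleader=(5.000, 14.000, -32.000°), engaged; cmd=(5.500, 7.500, -15.500°) → follower=(42.500, -17.500, 3.500°)

48.500 -31.000 26.500
34.500 -21.000 37.500
37.000 -25.000 19.000
37.000 -25.000 19.000
42.500 -17.500 3.500


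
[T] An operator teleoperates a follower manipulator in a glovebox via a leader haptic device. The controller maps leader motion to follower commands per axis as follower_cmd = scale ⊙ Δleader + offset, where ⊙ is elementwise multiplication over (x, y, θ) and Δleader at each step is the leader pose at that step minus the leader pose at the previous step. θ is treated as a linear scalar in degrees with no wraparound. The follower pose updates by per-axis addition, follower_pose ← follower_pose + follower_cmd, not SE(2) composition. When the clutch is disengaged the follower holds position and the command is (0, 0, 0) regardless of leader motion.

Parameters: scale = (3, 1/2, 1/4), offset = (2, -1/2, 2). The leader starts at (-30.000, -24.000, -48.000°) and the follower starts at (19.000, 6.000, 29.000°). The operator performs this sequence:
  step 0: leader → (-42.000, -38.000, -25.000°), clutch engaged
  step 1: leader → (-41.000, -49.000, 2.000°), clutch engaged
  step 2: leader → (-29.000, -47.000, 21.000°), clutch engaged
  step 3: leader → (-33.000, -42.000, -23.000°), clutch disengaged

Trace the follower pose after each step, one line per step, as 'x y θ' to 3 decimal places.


-15.000 -1.500 36.750
-10.000 -7.500 45.500
28.000 -7.000 52.250
28.000 -7.000 52.250

step 0: Δleader=(-12.000, -14.000, 23.000°), engaged; cmd=(-34.000, -7.500, 7.750°) → follower=(-15.000, -1.500, 36.750°)
step 1: Δleader=(1.000, -11.000, 27.000°), engaged; cmd=(5.000, -6.000, 8.750°) → follower=(-10.000, -7.500, 45.500°)
step 2: Δleader=(12.000, 2.000, 19.000°), engaged; cmd=(38.000, 0.500, 6.750°) → follower=(28.000, -7.000, 52.250°)
step 3: Δleader=(-4.000, 5.000, -44.000°), disengaged; cmd=(0,0,0) → follower holds at (28.000, -7.000, 52.250°)


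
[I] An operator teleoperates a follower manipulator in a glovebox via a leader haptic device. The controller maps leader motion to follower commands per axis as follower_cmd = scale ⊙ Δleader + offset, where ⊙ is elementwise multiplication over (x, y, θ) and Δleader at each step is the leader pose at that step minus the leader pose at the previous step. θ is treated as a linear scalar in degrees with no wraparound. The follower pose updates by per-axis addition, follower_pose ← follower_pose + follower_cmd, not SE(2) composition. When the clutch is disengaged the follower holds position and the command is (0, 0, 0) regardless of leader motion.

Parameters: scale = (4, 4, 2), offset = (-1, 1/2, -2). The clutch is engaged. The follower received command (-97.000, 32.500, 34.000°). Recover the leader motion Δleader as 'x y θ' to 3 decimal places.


-24.000 8.000 18.000

axis x: (-97.000 − -1) / (4) = -24.000
axis y: (32.500 − 1/2) / (4) = 8.000
axis θ: (34.000 − -2) / (2) = 18.000


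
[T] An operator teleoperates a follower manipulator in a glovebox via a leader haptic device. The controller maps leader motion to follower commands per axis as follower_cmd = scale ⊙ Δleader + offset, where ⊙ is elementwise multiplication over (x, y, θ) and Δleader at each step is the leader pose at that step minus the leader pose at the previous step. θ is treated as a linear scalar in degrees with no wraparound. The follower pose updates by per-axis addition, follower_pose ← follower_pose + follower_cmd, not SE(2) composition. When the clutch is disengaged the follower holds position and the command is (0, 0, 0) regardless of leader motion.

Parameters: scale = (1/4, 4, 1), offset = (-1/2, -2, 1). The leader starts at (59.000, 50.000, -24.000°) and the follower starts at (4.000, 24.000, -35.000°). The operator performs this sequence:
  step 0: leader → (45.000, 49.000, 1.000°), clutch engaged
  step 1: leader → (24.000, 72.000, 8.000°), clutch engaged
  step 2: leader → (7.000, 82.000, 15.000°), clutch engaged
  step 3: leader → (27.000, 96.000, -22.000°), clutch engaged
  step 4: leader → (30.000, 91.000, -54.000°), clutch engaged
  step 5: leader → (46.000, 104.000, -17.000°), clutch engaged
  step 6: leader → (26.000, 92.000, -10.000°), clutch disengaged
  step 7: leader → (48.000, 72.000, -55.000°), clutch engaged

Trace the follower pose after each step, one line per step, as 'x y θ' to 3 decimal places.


step 0: Δleader=(-14.000, -1.000, 25.000°), engaged; cmd=(-4.000, -6.000, 26.000°) → follower=(0.000, 18.000, -9.000°)
step 1: Δleader=(-21.000, 23.000, 7.000°), engaged; cmd=(-5.750, 90.000, 8.000°) → follower=(-5.750, 108.000, -1.000°)
step 2: Δleader=(-17.000, 10.000, 7.000°), engaged; cmd=(-4.750, 38.000, 8.000°) → follower=(-10.500, 146.000, 7.000°)
step 3: Δleader=(20.000, 14.000, -37.000°), engaged; cmd=(4.500, 54.000, -36.000°) → follower=(-6.000, 200.000, -29.000°)
step 4: Δleader=(3.000, -5.000, -32.000°), engaged; cmd=(0.250, -22.000, -31.000°) → follower=(-5.750, 178.000, -60.000°)
step 5: Δleader=(16.000, 13.000, 37.000°), engaged; cmd=(3.500, 50.000, 38.000°) → follower=(-2.250, 228.000, -22.000°)
step 6: Δleader=(-20.000, -12.000, 7.000°), disengaged; cmd=(0,0,0) → follower holds at (-2.250, 228.000, -22.000°)
step 7: Δleader=(22.000, -20.000, -45.000°), engaged; cmd=(5.000, -82.000, -44.000°) → follower=(2.750, 146.000, -66.000°)

0.000 18.000 -9.000
-5.750 108.000 -1.000
-10.500 146.000 7.000
-6.000 200.000 -29.000
-5.750 178.000 -60.000
-2.250 228.000 -22.000
-2.250 228.000 -22.000
2.750 146.000 -66.000


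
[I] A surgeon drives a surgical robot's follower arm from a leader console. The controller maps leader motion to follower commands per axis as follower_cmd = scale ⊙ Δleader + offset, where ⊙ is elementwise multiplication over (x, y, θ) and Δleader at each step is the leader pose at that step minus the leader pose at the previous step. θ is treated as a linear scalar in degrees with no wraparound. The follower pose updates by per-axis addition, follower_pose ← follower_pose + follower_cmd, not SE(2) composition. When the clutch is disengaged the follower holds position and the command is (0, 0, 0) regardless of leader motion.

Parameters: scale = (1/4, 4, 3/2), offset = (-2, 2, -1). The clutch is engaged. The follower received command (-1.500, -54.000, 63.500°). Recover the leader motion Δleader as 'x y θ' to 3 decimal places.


2.000 -14.000 43.000

axis x: (-1.500 − -2) / (1/4) = 2.000
axis y: (-54.000 − 2) / (4) = -14.000
axis θ: (63.500 − -1) / (3/2) = 43.000


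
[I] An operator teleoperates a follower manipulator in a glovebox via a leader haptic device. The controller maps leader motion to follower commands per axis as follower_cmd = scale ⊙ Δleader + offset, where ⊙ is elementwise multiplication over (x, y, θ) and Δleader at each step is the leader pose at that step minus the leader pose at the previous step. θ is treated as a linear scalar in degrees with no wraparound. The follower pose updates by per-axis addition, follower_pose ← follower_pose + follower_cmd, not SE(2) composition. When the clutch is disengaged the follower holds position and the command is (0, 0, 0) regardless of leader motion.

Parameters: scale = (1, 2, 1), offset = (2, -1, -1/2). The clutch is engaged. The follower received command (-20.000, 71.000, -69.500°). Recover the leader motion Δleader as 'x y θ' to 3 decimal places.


axis x: (-20.000 − 2) / (1) = -22.000
axis y: (71.000 − -1) / (2) = 36.000
axis θ: (-69.500 − -1/2) / (1) = -69.000

-22.000 36.000 -69.000


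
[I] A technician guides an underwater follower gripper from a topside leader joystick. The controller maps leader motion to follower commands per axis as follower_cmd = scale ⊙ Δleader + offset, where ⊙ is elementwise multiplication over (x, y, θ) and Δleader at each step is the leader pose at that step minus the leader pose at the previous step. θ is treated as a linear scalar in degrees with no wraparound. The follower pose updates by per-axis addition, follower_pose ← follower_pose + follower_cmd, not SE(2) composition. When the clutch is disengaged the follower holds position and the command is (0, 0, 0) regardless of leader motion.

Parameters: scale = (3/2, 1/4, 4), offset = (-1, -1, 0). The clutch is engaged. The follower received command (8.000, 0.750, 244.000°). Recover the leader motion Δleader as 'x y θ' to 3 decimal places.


axis x: (8.000 − -1) / (3/2) = 6.000
axis y: (0.750 − -1) / (1/4) = 7.000
axis θ: (244.000 − 0) / (4) = 61.000

6.000 7.000 61.000


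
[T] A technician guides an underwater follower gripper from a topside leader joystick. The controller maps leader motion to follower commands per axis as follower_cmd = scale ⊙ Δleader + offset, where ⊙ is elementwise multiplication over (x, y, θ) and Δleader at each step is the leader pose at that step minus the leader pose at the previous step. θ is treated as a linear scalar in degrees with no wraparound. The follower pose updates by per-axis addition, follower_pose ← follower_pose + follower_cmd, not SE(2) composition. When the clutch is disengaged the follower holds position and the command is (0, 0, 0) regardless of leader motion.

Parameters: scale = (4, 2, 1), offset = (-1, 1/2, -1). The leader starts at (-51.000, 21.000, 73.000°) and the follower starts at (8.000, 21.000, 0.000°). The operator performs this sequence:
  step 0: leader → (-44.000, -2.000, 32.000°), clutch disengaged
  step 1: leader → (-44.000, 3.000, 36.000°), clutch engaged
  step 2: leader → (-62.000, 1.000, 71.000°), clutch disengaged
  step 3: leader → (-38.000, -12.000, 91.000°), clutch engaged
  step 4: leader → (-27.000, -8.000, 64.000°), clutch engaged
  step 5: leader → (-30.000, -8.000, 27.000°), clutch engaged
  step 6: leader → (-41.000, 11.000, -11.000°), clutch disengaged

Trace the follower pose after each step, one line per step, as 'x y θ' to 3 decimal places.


8.000 21.000 0.000
7.000 31.500 3.000
7.000 31.500 3.000
102.000 6.000 22.000
145.000 14.500 -6.000
132.000 15.000 -44.000
132.000 15.000 -44.000

step 0: Δleader=(7.000, -23.000, -41.000°), disengaged; cmd=(0,0,0) → follower holds at (8.000, 21.000, 0.000°)
step 1: Δleader=(0.000, 5.000, 4.000°), engaged; cmd=(-1.000, 10.500, 3.000°) → follower=(7.000, 31.500, 3.000°)
step 2: Δleader=(-18.000, -2.000, 35.000°), disengaged; cmd=(0,0,0) → follower holds at (7.000, 31.500, 3.000°)
step 3: Δleader=(24.000, -13.000, 20.000°), engaged; cmd=(95.000, -25.500, 19.000°) → follower=(102.000, 6.000, 22.000°)
step 4: Δleader=(11.000, 4.000, -27.000°), engaged; cmd=(43.000, 8.500, -28.000°) → follower=(145.000, 14.500, -6.000°)
step 5: Δleader=(-3.000, 0.000, -37.000°), engaged; cmd=(-13.000, 0.500, -38.000°) → follower=(132.000, 15.000, -44.000°)
step 6: Δleader=(-11.000, 19.000, -38.000°), disengaged; cmd=(0,0,0) → follower holds at (132.000, 15.000, -44.000°)


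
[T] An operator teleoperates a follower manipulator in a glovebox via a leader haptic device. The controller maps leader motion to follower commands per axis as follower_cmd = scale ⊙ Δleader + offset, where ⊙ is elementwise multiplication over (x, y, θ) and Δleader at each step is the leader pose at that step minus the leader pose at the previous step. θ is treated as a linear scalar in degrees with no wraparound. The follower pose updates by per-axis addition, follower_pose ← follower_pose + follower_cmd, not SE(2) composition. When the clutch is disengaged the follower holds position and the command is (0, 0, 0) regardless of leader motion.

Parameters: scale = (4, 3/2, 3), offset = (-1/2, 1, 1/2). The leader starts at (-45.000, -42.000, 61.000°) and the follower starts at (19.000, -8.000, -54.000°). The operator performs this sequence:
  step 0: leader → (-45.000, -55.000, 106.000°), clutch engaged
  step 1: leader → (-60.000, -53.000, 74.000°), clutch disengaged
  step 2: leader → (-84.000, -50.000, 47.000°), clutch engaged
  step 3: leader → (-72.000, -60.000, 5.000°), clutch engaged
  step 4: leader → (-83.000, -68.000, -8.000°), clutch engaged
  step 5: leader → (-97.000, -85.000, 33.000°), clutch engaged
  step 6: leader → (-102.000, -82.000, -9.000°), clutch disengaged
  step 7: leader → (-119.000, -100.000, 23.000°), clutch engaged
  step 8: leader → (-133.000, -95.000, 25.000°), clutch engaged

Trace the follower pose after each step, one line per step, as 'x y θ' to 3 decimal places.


18.500 -26.500 81.500
18.500 -26.500 81.500
-78.000 -21.000 1.000
-30.500 -35.000 -124.500
-75.000 -46.000 -163.000
-131.500 -70.500 -39.500
-131.500 -70.500 -39.500
-200.000 -96.500 57.000
-256.500 -88.000 63.500

step 0: Δleader=(0.000, -13.000, 45.000°), engaged; cmd=(-0.500, -18.500, 135.500°) → follower=(18.500, -26.500, 81.500°)
step 1: Δleader=(-15.000, 2.000, -32.000°), disengaged; cmd=(0,0,0) → follower holds at (18.500, -26.500, 81.500°)
step 2: Δleader=(-24.000, 3.000, -27.000°), engaged; cmd=(-96.500, 5.500, -80.500°) → follower=(-78.000, -21.000, 1.000°)
step 3: Δleader=(12.000, -10.000, -42.000°), engaged; cmd=(47.500, -14.000, -125.500°) → follower=(-30.500, -35.000, -124.500°)
step 4: Δleader=(-11.000, -8.000, -13.000°), engaged; cmd=(-44.500, -11.000, -38.500°) → follower=(-75.000, -46.000, -163.000°)
step 5: Δleader=(-14.000, -17.000, 41.000°), engaged; cmd=(-56.500, -24.500, 123.500°) → follower=(-131.500, -70.500, -39.500°)
step 6: Δleader=(-5.000, 3.000, -42.000°), disengaged; cmd=(0,0,0) → follower holds at (-131.500, -70.500, -39.500°)
step 7: Δleader=(-17.000, -18.000, 32.000°), engaged; cmd=(-68.500, -26.000, 96.500°) → follower=(-200.000, -96.500, 57.000°)
step 8: Δleader=(-14.000, 5.000, 2.000°), engaged; cmd=(-56.500, 8.500, 6.500°) → follower=(-256.500, -88.000, 63.500°)


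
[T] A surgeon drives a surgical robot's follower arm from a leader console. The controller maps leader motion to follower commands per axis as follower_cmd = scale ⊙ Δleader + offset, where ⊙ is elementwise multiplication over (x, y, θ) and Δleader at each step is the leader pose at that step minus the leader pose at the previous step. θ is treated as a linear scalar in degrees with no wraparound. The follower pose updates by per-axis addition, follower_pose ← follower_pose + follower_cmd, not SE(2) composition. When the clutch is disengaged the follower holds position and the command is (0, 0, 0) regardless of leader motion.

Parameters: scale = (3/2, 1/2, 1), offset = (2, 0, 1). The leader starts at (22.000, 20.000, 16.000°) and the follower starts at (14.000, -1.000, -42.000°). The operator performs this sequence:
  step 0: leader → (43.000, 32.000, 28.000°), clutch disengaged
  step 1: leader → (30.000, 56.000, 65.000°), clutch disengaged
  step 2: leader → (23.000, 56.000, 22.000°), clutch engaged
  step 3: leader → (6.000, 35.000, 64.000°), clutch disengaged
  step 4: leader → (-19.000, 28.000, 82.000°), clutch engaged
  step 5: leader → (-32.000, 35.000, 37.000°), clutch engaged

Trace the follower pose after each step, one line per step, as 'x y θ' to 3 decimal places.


step 0: Δleader=(21.000, 12.000, 12.000°), disengaged; cmd=(0,0,0) → follower holds at (14.000, -1.000, -42.000°)
step 1: Δleader=(-13.000, 24.000, 37.000°), disengaged; cmd=(0,0,0) → follower holds at (14.000, -1.000, -42.000°)
step 2: Δleader=(-7.000, 0.000, -43.000°), engaged; cmd=(-8.500, 0.000, -42.000°) → follower=(5.500, -1.000, -84.000°)
step 3: Δleader=(-17.000, -21.000, 42.000°), disengaged; cmd=(0,0,0) → follower holds at (5.500, -1.000, -84.000°)
step 4: Δleader=(-25.000, -7.000, 18.000°), engaged; cmd=(-35.500, -3.500, 19.000°) → follower=(-30.000, -4.500, -65.000°)
step 5: Δleader=(-13.000, 7.000, -45.000°), engaged; cmd=(-17.500, 3.500, -44.000°) → follower=(-47.500, -1.000, -109.000°)

14.000 -1.000 -42.000
14.000 -1.000 -42.000
5.500 -1.000 -84.000
5.500 -1.000 -84.000
-30.000 -4.500 -65.000
-47.500 -1.000 -109.000


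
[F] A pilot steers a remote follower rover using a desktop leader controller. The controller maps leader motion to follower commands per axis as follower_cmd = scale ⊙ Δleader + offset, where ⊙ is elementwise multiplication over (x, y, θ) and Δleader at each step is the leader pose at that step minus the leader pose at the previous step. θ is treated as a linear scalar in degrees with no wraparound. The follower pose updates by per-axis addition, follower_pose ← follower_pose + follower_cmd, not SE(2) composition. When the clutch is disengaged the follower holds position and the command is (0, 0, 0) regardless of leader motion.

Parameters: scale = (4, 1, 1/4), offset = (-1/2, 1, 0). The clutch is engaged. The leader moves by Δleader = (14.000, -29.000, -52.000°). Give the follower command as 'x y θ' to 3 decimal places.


axis x: 4·14.000 + -1/2 = 55.500
axis y: 1·-29.000 + 1 = -28.000
axis θ: 1/4·-52.000 + 0 = -13.000

55.500 -28.000 -13.000


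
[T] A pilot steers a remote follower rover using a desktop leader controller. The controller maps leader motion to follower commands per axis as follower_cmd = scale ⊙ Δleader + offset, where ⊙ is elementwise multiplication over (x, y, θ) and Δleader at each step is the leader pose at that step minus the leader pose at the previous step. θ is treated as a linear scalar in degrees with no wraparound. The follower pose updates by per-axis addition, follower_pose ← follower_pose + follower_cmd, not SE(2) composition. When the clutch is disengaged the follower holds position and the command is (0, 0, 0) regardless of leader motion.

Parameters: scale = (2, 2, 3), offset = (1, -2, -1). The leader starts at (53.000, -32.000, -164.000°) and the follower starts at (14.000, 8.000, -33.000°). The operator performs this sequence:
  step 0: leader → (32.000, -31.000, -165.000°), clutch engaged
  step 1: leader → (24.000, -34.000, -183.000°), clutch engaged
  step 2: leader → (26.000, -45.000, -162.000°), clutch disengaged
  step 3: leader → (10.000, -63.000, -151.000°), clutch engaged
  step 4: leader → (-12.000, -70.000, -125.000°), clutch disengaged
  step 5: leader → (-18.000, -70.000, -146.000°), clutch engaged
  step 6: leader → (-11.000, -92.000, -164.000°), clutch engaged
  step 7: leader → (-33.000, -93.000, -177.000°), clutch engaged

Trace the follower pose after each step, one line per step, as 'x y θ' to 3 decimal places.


-27.000 8.000 -37.000
-42.000 0.000 -92.000
-42.000 0.000 -92.000
-73.000 -38.000 -60.000
-73.000 -38.000 -60.000
-84.000 -40.000 -124.000
-69.000 -86.000 -179.000
-112.000 -90.000 -219.000

step 0: Δleader=(-21.000, 1.000, -1.000°), engaged; cmd=(-41.000, 0.000, -4.000°) → follower=(-27.000, 8.000, -37.000°)
step 1: Δleader=(-8.000, -3.000, -18.000°), engaged; cmd=(-15.000, -8.000, -55.000°) → follower=(-42.000, 0.000, -92.000°)
step 2: Δleader=(2.000, -11.000, 21.000°), disengaged; cmd=(0,0,0) → follower holds at (-42.000, 0.000, -92.000°)
step 3: Δleader=(-16.000, -18.000, 11.000°), engaged; cmd=(-31.000, -38.000, 32.000°) → follower=(-73.000, -38.000, -60.000°)
step 4: Δleader=(-22.000, -7.000, 26.000°), disengaged; cmd=(0,0,0) → follower holds at (-73.000, -38.000, -60.000°)
step 5: Δleader=(-6.000, 0.000, -21.000°), engaged; cmd=(-11.000, -2.000, -64.000°) → follower=(-84.000, -40.000, -124.000°)
step 6: Δleader=(7.000, -22.000, -18.000°), engaged; cmd=(15.000, -46.000, -55.000°) → follower=(-69.000, -86.000, -179.000°)
step 7: Δleader=(-22.000, -1.000, -13.000°), engaged; cmd=(-43.000, -4.000, -40.000°) → follower=(-112.000, -90.000, -219.000°)


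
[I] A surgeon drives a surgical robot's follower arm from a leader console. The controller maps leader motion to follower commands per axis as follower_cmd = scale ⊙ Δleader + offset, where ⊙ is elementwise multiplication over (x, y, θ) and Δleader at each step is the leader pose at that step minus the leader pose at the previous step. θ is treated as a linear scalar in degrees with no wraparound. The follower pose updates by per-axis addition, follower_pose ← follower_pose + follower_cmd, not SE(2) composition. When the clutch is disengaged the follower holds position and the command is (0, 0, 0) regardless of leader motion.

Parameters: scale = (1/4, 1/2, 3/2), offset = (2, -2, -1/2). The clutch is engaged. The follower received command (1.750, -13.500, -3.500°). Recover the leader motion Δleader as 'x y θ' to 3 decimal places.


axis x: (1.750 − 2) / (1/4) = -1.000
axis y: (-13.500 − -2) / (1/2) = -23.000
axis θ: (-3.500 − -1/2) / (3/2) = -2.000

-1.000 -23.000 -2.000


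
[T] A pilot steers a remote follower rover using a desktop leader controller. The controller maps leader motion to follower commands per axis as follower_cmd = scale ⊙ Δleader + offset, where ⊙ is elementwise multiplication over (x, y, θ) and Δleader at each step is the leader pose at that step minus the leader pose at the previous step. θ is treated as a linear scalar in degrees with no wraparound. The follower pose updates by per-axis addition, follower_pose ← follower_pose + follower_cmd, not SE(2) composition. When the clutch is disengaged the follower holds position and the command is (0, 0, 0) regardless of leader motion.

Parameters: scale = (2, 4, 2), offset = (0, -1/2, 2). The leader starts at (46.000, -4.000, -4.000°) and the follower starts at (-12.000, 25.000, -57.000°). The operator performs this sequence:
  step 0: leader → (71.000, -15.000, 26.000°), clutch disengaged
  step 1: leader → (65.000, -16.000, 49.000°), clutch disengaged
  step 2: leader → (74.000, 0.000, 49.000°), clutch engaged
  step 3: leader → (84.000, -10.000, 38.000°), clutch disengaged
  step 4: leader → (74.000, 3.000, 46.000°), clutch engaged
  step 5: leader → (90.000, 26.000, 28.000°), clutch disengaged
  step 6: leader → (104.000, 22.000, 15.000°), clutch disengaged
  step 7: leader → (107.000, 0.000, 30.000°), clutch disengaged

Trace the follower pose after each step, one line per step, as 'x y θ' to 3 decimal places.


-12.000 25.000 -57.000
-12.000 25.000 -57.000
6.000 88.500 -55.000
6.000 88.500 -55.000
-14.000 140.000 -37.000
-14.000 140.000 -37.000
-14.000 140.000 -37.000
-14.000 140.000 -37.000

step 0: Δleader=(25.000, -11.000, 30.000°), disengaged; cmd=(0,0,0) → follower holds at (-12.000, 25.000, -57.000°)
step 1: Δleader=(-6.000, -1.000, 23.000°), disengaged; cmd=(0,0,0) → follower holds at (-12.000, 25.000, -57.000°)
step 2: Δleader=(9.000, 16.000, 0.000°), engaged; cmd=(18.000, 63.500, 2.000°) → follower=(6.000, 88.500, -55.000°)
step 3: Δleader=(10.000, -10.000, -11.000°), disengaged; cmd=(0,0,0) → follower holds at (6.000, 88.500, -55.000°)
step 4: Δleader=(-10.000, 13.000, 8.000°), engaged; cmd=(-20.000, 51.500, 18.000°) → follower=(-14.000, 140.000, -37.000°)
step 5: Δleader=(16.000, 23.000, -18.000°), disengaged; cmd=(0,0,0) → follower holds at (-14.000, 140.000, -37.000°)
step 6: Δleader=(14.000, -4.000, -13.000°), disengaged; cmd=(0,0,0) → follower holds at (-14.000, 140.000, -37.000°)
step 7: Δleader=(3.000, -22.000, 15.000°), disengaged; cmd=(0,0,0) → follower holds at (-14.000, 140.000, -37.000°)


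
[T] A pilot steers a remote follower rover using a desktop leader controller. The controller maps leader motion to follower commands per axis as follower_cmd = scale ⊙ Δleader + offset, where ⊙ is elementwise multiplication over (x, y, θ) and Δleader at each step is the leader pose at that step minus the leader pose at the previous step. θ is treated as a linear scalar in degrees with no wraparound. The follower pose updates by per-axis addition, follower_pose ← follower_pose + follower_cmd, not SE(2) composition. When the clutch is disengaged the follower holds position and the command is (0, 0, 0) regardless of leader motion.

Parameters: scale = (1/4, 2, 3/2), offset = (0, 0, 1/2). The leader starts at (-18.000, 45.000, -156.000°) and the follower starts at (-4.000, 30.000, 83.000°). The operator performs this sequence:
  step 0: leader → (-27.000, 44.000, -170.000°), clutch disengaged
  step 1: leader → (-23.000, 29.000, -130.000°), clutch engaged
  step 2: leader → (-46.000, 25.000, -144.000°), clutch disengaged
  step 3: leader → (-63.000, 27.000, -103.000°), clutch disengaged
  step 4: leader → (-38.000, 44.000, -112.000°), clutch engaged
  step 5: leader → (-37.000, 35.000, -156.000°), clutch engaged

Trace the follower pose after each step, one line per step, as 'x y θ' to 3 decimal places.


-4.000 30.000 83.000
-3.000 0.000 143.500
-3.000 0.000 143.500
-3.000 0.000 143.500
3.250 34.000 130.500
3.500 16.000 65.000

step 0: Δleader=(-9.000, -1.000, -14.000°), disengaged; cmd=(0,0,0) → follower holds at (-4.000, 30.000, 83.000°)
step 1: Δleader=(4.000, -15.000, 40.000°), engaged; cmd=(1.000, -30.000, 60.500°) → follower=(-3.000, 0.000, 143.500°)
step 2: Δleader=(-23.000, -4.000, -14.000°), disengaged; cmd=(0,0,0) → follower holds at (-3.000, 0.000, 143.500°)
step 3: Δleader=(-17.000, 2.000, 41.000°), disengaged; cmd=(0,0,0) → follower holds at (-3.000, 0.000, 143.500°)
step 4: Δleader=(25.000, 17.000, -9.000°), engaged; cmd=(6.250, 34.000, -13.000°) → follower=(3.250, 34.000, 130.500°)
step 5: Δleader=(1.000, -9.000, -44.000°), engaged; cmd=(0.250, -18.000, -65.500°) → follower=(3.500, 16.000, 65.000°)


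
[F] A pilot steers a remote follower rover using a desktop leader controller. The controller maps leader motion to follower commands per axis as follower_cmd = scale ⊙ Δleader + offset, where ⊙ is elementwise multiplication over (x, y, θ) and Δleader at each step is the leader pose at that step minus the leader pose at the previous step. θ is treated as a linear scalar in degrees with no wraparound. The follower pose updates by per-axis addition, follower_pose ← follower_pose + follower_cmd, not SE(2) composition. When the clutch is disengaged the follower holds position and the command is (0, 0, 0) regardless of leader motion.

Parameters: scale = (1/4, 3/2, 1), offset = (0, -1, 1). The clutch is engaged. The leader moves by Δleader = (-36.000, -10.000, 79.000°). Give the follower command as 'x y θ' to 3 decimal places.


-9.000 -16.000 80.000

axis x: 1/4·-36.000 + 0 = -9.000
axis y: 3/2·-10.000 + -1 = -16.000
axis θ: 1·79.000 + 1 = 80.000


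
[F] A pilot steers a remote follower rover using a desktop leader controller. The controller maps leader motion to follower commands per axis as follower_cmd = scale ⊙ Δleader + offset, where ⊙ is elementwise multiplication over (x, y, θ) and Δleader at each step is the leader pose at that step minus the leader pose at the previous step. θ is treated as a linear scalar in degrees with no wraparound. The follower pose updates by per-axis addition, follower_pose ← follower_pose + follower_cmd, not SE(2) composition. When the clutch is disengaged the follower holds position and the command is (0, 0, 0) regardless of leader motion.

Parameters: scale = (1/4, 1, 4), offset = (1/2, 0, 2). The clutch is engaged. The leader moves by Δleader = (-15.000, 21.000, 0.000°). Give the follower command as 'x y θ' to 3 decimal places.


-3.250 21.000 2.000

axis x: 1/4·-15.000 + 1/2 = -3.250
axis y: 1·21.000 + 0 = 21.000
axis θ: 4·0.000 + 2 = 2.000


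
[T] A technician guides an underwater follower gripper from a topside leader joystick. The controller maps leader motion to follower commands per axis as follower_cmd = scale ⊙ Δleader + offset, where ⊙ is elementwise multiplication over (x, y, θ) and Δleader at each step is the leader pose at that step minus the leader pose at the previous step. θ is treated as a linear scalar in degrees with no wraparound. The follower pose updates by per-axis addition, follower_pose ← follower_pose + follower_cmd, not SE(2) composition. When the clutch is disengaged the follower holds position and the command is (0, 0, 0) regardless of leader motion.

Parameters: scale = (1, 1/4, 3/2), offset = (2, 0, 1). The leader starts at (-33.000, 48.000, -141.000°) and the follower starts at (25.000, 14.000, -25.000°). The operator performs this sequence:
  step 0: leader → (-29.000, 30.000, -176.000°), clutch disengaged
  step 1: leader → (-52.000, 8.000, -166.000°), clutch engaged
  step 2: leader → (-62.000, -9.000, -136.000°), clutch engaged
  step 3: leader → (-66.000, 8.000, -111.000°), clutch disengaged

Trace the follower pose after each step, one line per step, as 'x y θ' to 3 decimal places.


25.000 14.000 -25.000
4.000 8.500 -9.000
-4.000 4.250 37.000
-4.000 4.250 37.000

step 0: Δleader=(4.000, -18.000, -35.000°), disengaged; cmd=(0,0,0) → follower holds at (25.000, 14.000, -25.000°)
step 1: Δleader=(-23.000, -22.000, 10.000°), engaged; cmd=(-21.000, -5.500, 16.000°) → follower=(4.000, 8.500, -9.000°)
step 2: Δleader=(-10.000, -17.000, 30.000°), engaged; cmd=(-8.000, -4.250, 46.000°) → follower=(-4.000, 4.250, 37.000°)
step 3: Δleader=(-4.000, 17.000, 25.000°), disengaged; cmd=(0,0,0) → follower holds at (-4.000, 4.250, 37.000°)


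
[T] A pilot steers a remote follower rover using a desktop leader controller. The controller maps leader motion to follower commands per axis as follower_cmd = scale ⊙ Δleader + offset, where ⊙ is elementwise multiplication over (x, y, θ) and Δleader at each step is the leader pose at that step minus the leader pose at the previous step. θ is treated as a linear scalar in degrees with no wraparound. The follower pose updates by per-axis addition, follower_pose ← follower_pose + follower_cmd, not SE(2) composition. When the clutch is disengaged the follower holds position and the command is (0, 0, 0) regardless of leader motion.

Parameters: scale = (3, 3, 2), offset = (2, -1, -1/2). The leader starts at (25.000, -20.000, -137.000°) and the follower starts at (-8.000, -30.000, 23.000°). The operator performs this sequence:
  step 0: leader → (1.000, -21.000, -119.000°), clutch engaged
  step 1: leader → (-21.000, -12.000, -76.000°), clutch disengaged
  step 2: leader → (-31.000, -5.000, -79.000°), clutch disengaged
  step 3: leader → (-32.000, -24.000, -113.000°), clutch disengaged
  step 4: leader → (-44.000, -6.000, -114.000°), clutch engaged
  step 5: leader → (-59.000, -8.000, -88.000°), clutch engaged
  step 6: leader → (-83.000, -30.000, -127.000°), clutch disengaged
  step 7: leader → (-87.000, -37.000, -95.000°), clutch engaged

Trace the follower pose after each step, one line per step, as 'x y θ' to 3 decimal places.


step 0: Δleader=(-24.000, -1.000, 18.000°), engaged; cmd=(-70.000, -4.000, 35.500°) → follower=(-78.000, -34.000, 58.500°)
step 1: Δleader=(-22.000, 9.000, 43.000°), disengaged; cmd=(0,0,0) → follower holds at (-78.000, -34.000, 58.500°)
step 2: Δleader=(-10.000, 7.000, -3.000°), disengaged; cmd=(0,0,0) → follower holds at (-78.000, -34.000, 58.500°)
step 3: Δleader=(-1.000, -19.000, -34.000°), disengaged; cmd=(0,0,0) → follower holds at (-78.000, -34.000, 58.500°)
step 4: Δleader=(-12.000, 18.000, -1.000°), engaged; cmd=(-34.000, 53.000, -2.500°) → follower=(-112.000, 19.000, 56.000°)
step 5: Δleader=(-15.000, -2.000, 26.000°), engaged; cmd=(-43.000, -7.000, 51.500°) → follower=(-155.000, 12.000, 107.500°)
step 6: Δleader=(-24.000, -22.000, -39.000°), disengaged; cmd=(0,0,0) → follower holds at (-155.000, 12.000, 107.500°)
step 7: Δleader=(-4.000, -7.000, 32.000°), engaged; cmd=(-10.000, -22.000, 63.500°) → follower=(-165.000, -10.000, 171.000°)

-78.000 -34.000 58.500
-78.000 -34.000 58.500
-78.000 -34.000 58.500
-78.000 -34.000 58.500
-112.000 19.000 56.000
-155.000 12.000 107.500
-155.000 12.000 107.500
-165.000 -10.000 171.000
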